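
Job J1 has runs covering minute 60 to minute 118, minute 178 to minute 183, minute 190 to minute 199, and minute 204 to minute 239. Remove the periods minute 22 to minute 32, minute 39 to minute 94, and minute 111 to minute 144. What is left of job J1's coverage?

minute 60 to minute 118 \ B = minute 94 to minute 111.
minute 178 to minute 183: nothing removed.
minute 190 to minute 199: nothing removed.
minute 204 to minute 239: nothing removed.

minute 94 to minute 111, minute 178 to minute 183, minute 190 to minute 199, minute 204 to minute 239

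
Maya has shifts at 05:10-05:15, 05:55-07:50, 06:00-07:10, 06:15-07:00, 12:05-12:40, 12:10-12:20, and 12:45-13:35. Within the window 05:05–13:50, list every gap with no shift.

Covered (merged): 05:10–05:15, 05:55–07:50, 12:05–12:40, 12:45–13:35.
Complement within 05:05–13:50: 05:05–05:10, 05:15–05:55, 07:50–12:05, 12:40–12:45, 13:35–13:50.

05:05–05:10, 05:15–05:55, 07:50–12:05, 12:40–12:45, 13:35–13:50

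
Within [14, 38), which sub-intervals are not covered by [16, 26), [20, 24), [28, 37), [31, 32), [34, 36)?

[14, 16) ∪ [26, 28) ∪ [37, 38)

Covered (merged): [16, 26), [28, 37).
Uncovered inside [14, 38): [14, 16), [26, 28), [37, 38).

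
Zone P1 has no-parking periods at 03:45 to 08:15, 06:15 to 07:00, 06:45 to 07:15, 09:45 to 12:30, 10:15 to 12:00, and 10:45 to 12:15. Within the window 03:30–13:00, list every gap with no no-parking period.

After merging, the occupied span is 03:45–08:15, 09:45–12:30.
Gaps within 03:30–13:00: 03:30–03:45, 08:15–09:45, 12:30–13:00.

03:30–03:45, 08:15–09:45, 12:30–13:00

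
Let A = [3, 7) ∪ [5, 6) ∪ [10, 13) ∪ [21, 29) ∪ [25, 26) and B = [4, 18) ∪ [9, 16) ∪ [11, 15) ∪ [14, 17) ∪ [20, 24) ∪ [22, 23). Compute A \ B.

First set merges to [3, 7), [10, 13), [21, 29).
Second set merges to [4, 18), [20, 24).
[3, 7) \ B = [3, 4).
[10, 13): entirely removed.
[21, 29) \ B = [24, 29).

[3, 4) ∪ [24, 29)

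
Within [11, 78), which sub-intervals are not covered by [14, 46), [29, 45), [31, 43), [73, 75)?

[11, 14) ∪ [46, 73) ∪ [75, 78)

After merging, the occupied span is [14, 46), [73, 75).
Uncovered inside [11, 78): [11, 14), [46, 73), [75, 78).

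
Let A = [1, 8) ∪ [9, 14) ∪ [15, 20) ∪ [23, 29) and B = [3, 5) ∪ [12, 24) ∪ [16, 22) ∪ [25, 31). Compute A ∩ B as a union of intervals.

Second set merges to [3, 5), [12, 24), [25, 31).
[1, 8) overlaps B on [3, 5).
[9, 14) overlaps B on [12, 14).
[15, 20) overlaps B on [15, 20).
[23, 29) overlaps B on [23, 24), [25, 29).

[3, 5) ∪ [12, 14) ∪ [15, 20) ∪ [23, 24) ∪ [25, 29)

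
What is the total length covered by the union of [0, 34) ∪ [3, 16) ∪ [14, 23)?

34

Merged: [0, 34).
Length: 34.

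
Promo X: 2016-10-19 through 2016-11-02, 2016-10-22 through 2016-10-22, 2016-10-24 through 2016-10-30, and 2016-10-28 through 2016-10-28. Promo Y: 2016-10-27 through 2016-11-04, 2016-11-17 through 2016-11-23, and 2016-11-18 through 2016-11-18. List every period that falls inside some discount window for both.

2016-10-27 through 2016-11-02

Merge the first list: 2016-10-19 through 2016-11-02.
Merge the second list: 2016-10-27 through 2016-11-04, 2016-11-17 through 2016-11-23.
2016-10-19 through 2016-11-02 overlaps B on 2016-10-27 through 2016-11-02.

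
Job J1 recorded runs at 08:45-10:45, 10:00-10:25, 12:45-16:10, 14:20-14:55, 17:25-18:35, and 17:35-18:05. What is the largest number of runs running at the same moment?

2

Sweep endpoints in order; track running count of active intervals.
Peak of 2 reached at 10:00.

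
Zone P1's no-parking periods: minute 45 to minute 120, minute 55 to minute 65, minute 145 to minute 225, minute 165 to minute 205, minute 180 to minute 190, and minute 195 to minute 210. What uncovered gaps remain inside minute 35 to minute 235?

minute 35 to minute 45, minute 120 to minute 145, minute 225 to minute 235

The merged coverage is minute 45 to minute 120, minute 145 to minute 225.
Gaps within minute 35 to minute 235: minute 35 to minute 45, minute 120 to minute 145, minute 225 to minute 235.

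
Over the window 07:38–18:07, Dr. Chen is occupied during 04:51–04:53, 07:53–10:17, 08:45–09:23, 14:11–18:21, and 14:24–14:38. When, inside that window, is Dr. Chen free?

After merging, the occupied span is 04:51-04:53, 07:53-10:17, 14:11-18:21.
Uncovered inside 07:38-18:07: 07:38-07:53, 10:17-14:11.

07:38-07:53, 10:17-14:11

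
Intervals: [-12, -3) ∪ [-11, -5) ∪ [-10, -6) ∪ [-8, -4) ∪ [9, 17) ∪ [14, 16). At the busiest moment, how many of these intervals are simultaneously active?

Walk the sorted start/end points keeping a running depth.
The depth first hits 4 at -8.

4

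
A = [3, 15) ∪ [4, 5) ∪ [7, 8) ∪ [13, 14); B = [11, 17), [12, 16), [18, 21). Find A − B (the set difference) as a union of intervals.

A, merged: [3, 15).
B, merged: [11, 17), [18, 21).
[3, 15) minus B → [3, 11).

[3, 11)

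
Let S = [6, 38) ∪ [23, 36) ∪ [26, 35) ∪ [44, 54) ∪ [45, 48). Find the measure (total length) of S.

Merged: [6, 38), [44, 54).
Lengths: 32 + 10 = 42.

42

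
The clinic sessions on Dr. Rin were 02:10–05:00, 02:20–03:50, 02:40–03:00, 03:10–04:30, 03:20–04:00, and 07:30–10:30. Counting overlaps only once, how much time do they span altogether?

Merged: 02:10–05:00, 07:30–10:30.
Lengths: 2 h 50 min + 3 h = 5 h 50 min.

5 h 50 min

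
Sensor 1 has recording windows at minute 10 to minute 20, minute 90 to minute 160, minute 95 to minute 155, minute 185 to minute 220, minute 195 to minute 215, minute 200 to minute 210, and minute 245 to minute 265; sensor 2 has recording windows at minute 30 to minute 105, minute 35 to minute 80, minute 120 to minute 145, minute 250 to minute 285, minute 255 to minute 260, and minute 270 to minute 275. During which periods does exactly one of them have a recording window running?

Merge the first list: minute 10 to minute 20, minute 90 to minute 160, minute 185 to minute 220, minute 245 to minute 265.
Merge the second list: minute 30 to minute 105, minute 120 to minute 145, minute 250 to minute 285.
Only in the first: minute 10 to minute 20, minute 105 to minute 120, minute 145 to minute 160, minute 185 to minute 220, minute 245 to minute 250.
Only in the second: minute 30 to minute 90, minute 265 to minute 285.
Together these are the periods covered by exactly one.

minute 10 to minute 20, minute 30 to minute 90, minute 105 to minute 120, minute 145 to minute 160, minute 185 to minute 220, minute 245 to minute 250, minute 265 to minute 285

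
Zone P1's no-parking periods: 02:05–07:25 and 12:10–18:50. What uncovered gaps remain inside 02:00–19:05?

02:00-02:05, 07:25-12:10, 18:50-19:05

After merging, the occupied span is 02:05-07:25, 12:10-18:50.
Uncovered inside 02:00-19:05: 02:00-02:05, 07:25-12:10, 18:50-19:05.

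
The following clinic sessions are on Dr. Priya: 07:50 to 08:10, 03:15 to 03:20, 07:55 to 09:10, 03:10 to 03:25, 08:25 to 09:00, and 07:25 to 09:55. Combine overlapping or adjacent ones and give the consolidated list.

03:10–03:25, 07:25–09:55

Sort by start: 03:10–03:25, 03:15–03:20, 07:25–09:55, 07:50–08:10, 07:55–09:10, 08:25–09:00.
03:15–03:20 overlaps/touches 03:10–03:25 → extend to 03:10–03:25.
07:25–09:55 is disjoint → start new block.
07:50–08:10 overlaps/touches 07:25–09:55 → extend to 07:25–09:55.
07:55–09:10 overlaps/touches 07:25–09:55 → extend to 07:25–09:55.
08:25–09:00 overlaps/touches 07:25–09:55 → extend to 07:25–09:55.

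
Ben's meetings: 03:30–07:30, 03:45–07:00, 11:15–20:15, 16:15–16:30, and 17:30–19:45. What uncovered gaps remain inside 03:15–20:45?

03:15–03:30, 07:30–11:15, 20:15–20:45

After merging, the occupied span is 03:30–07:30, 11:15–20:15.
Complement within 03:15–20:45: 03:15–03:30, 07:30–11:15, 20:15–20:45.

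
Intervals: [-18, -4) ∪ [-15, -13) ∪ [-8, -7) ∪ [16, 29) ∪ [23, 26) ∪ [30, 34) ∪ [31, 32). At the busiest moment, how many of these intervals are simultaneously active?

Walk the sorted start/end points keeping a running depth.
The depth first hits 2 at -15.

2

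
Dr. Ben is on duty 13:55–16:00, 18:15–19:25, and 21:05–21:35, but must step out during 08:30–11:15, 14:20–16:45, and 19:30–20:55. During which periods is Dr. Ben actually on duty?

13:55-16:00 \ B = 13:55-14:20.
18:15-19:25: nothing removed.
21:05-21:35: nothing removed.

13:55-14:20, 18:15-19:25, 21:05-21:35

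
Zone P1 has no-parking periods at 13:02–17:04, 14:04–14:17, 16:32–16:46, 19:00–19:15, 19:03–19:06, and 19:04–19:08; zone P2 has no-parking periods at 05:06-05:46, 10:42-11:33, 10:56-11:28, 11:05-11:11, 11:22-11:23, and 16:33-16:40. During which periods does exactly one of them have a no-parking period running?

Merge the first list: 13:02-17:04, 19:00-19:15.
Merge the second list: 05:06-05:46, 10:42-11:33, 16:33-16:40.
A but not B: 13:02-16:33, 16:40-17:04, 19:00-19:15.
B but not A: 05:06-05:46, 10:42-11:33.
Combining gives A △ B.

05:06-05:46, 10:42-11:33, 13:02-16:33, 16:40-17:04, 19:00-19:15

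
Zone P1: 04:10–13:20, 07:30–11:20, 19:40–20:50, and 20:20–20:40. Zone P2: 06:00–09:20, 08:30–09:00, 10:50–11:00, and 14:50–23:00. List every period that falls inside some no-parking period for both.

06:00–09:20, 10:50–11:00, 19:40–20:50

First set merges to 04:10–13:20, 19:40–20:50.
Second set merges to 06:00–09:20, 10:50–11:00, 14:50–23:00.
04:10–13:20 ∩ B → 06:00–09:20, 10:50–11:00.
19:40–20:50 ∩ B → 19:40–20:50.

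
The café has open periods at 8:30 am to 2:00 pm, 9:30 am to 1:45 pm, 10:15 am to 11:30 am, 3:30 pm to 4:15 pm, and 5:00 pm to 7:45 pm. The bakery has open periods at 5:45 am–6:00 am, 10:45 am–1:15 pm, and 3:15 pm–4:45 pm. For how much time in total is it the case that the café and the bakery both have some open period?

A, merged: 8:30 am–2:00 pm, 3:30 pm–4:15 pm, 5:00 pm–7:45 pm.
A ∩ B = 10:45 am–1:15 pm, 3:30 pm–4:15 pm.
Total: 2 h 30 min + 45 min = 3 h 15 min.

3 h 15 min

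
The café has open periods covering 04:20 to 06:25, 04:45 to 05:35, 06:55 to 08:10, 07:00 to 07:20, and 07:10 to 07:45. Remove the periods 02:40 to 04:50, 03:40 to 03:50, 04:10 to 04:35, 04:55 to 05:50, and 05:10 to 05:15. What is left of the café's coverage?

04:50–04:55, 05:50–06:25, 06:55–08:10

First set merges to 04:20–06:25, 06:55–08:10.
Second set merges to 02:40–04:50, 04:55–05:50.
04:20–06:25 with B removed leaves 04:50–04:55, 05:50–06:25.
06:55–08:10 is untouched.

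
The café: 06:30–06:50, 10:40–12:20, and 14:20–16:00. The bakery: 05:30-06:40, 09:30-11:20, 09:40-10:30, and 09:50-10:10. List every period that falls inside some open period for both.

06:30–06:40, 10:40–11:20

Second set merges to 05:30–06:40, 09:30–11:20.
06:30–06:50 ∩ B → 06:30–06:40.
10:40–12:20 ∩ B → 10:40–11:20.
14:20–16:00 meets no B interval.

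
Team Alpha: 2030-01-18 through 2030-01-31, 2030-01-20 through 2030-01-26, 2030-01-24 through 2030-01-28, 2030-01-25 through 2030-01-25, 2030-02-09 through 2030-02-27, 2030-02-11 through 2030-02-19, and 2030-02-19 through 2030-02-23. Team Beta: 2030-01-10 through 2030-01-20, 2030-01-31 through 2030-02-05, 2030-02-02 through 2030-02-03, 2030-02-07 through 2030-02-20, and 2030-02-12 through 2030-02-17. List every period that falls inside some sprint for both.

2030-01-18 through 2030-01-20, 2030-01-31 through 2030-01-31, 2030-02-09 through 2030-02-20

First set merges to 2030-01-18 through 2030-01-31, 2030-02-09 through 2030-02-27.
Second set merges to 2030-01-10 through 2030-01-20, 2030-01-31 through 2030-02-05, 2030-02-07 through 2030-02-20.
2030-01-18 through 2030-01-31 ∩ B → 2030-01-18 through 2030-01-20, 2030-01-31 through 2030-01-31.
2030-02-09 through 2030-02-27 ∩ B → 2030-02-09 through 2030-02-20.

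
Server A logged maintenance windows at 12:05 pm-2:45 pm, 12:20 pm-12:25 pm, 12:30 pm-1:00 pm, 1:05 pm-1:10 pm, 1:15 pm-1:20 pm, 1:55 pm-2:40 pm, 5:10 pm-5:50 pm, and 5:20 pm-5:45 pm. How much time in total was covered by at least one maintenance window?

Merged: 12:05 pm–2:45 pm, 5:10 pm–5:50 pm.
Lengths: 2 h 40 min + 40 min = 3 h 20 min.

3 h 20 min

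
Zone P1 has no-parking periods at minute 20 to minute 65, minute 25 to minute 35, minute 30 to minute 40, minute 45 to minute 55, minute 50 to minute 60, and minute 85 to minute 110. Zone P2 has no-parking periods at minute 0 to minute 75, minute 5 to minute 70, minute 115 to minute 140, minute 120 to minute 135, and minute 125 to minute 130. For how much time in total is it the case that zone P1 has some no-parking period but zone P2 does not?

A, merged: minute 20 to minute 65, minute 85 to minute 110.
B, merged: minute 0 to minute 75, minute 115 to minute 140.
A \ B = minute 85 to minute 110.
Total: 25 minutes.

25 minutes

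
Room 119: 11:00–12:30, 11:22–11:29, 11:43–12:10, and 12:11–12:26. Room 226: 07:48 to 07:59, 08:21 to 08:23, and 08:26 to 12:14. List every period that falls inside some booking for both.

11:00–12:14

Merge the first list: 11:00–12:30.
11:00–12:30 meets the second set on 11:00–12:14.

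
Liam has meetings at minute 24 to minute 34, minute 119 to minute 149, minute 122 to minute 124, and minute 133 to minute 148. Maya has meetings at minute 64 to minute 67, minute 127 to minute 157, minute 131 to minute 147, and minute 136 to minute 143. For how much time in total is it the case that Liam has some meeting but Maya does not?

A, merged: minute 24 to minute 34, minute 119 to minute 149.
B, merged: minute 64 to minute 67, minute 127 to minute 157.
A \ B = minute 24 to minute 34, minute 119 to minute 127.
Total: 10 minutes + 8 minutes = 18 minutes.

18 minutes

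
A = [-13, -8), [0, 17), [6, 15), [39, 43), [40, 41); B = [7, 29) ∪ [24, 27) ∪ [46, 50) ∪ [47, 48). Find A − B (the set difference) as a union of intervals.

Merge the first list: [-13, -8), [0, 17), [39, 43).
Merge the second list: [7, 29), [46, 50).
[-13, -8): nothing removed.
[0, 17) \ B = [0, 7).
[39, 43): nothing removed.

[-13, -8) ∪ [0, 7) ∪ [39, 43)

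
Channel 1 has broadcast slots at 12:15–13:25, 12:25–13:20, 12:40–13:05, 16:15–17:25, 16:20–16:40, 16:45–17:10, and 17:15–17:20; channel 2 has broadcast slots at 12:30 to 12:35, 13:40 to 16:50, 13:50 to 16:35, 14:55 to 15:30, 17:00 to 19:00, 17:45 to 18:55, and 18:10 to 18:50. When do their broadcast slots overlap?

A, merged: 12:15–13:25, 16:15–17:25.
B, merged: 12:30–12:35, 13:40–16:50, 17:00–19:00.
12:15–13:25 meets the second set on 12:30–12:35.
16:15–17:25 meets the second set on 16:15–16:50, 17:00–17:25.

12:30–12:35, 16:15–16:50, 17:00–17:25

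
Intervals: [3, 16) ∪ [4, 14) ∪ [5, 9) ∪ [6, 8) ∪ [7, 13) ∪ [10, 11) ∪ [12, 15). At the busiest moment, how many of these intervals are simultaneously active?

Sweep endpoints in order; track running count of active intervals.
Peak of 5 reached at 7.

5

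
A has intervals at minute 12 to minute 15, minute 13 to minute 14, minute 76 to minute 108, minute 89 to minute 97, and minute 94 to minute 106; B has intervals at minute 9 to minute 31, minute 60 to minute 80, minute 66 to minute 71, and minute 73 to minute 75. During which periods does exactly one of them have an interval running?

minute 9 to minute 12, minute 15 to minute 31, minute 60 to minute 76, minute 80 to minute 108

A, merged: minute 12 to minute 15, minute 76 to minute 108.
B, merged: minute 9 to minute 31, minute 60 to minute 80.
A but not B: minute 80 to minute 108.
B but not A: minute 9 to minute 12, minute 15 to minute 31, minute 60 to minute 76.
Combining gives A △ B.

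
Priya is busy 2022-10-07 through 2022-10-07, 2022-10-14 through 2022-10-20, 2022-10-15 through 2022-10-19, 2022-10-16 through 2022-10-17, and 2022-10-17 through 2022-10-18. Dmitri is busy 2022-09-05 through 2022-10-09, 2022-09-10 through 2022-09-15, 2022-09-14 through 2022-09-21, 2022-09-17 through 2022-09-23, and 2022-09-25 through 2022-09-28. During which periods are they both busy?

Merge the first list: 2022-10-07 through 2022-10-07, 2022-10-14 through 2022-10-20.
Merge the second list: 2022-09-05 through 2022-10-09.
2022-10-07 through 2022-10-07 ∩ B → 2022-10-07 through 2022-10-07.
2022-10-14 through 2022-10-20 meets no B interval.

2022-10-07 through 2022-10-07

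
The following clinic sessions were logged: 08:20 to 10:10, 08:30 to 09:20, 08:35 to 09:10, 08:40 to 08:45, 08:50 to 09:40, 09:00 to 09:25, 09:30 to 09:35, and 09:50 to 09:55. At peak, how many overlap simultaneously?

At 09:00, 5 of the intervals are simultaneously active.
No point has more.

5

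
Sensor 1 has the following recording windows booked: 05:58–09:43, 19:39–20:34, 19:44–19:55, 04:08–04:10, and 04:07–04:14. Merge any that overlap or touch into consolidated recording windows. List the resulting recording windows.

Sort by start: 04:07-04:14, 04:08-04:10, 05:58-09:43, 19:39-20:34, 19:44-19:55.
04:08-04:10 overlaps/touches 04:07-04:14 → extend to 04:07-04:14.
05:58-09:43 is disjoint → start new block.
19:39-20:34 is disjoint → start new block.
19:44-19:55 overlaps/touches 19:39-20:34 → extend to 19:39-20:34.

04:07-04:14, 05:58-09:43, 19:39-20:34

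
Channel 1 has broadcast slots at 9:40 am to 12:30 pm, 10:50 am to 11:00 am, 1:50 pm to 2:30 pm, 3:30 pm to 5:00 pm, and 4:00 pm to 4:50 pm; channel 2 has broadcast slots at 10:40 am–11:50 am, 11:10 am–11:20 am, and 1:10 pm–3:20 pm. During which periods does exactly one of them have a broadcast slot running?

9:40 am–10:40 am, 11:50 am–12:30 pm, 1:10 pm–1:50 pm, 2:30 pm–3:20 pm, 3:30 pm–5:00 pm

First set merges to 9:40 am–12:30 pm, 1:50 pm–2:30 pm, 3:30 pm–5:00 pm.
Second set merges to 10:40 am–11:50 am, 1:10 pm–3:20 pm.
A but not B: 9:40 am–10:40 am, 11:50 am–12:30 pm, 3:30 pm–5:00 pm.
B but not A: 1:10 pm–1:50 pm, 2:30 pm–3:20 pm.
Combining gives A △ B.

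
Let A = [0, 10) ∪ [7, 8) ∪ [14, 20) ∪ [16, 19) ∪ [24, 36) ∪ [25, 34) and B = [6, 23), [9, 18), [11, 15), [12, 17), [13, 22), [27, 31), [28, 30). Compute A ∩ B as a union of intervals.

[6, 10) ∪ [14, 20) ∪ [27, 31)

A, merged: [0, 10), [14, 20), [24, 36).
B, merged: [6, 23), [27, 31).
[0, 10) meets the second set on [6, 10).
[14, 20) meets the second set on [14, 20).
[24, 36) meets the second set on [27, 31).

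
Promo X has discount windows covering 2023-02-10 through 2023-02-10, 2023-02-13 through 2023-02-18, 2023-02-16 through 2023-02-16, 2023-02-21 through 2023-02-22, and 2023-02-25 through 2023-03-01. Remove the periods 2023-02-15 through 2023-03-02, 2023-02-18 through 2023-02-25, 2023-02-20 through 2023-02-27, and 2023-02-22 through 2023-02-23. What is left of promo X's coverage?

2023-02-10 through 2023-02-10, 2023-02-13 through 2023-02-14

Merge the first list: 2023-02-10 through 2023-02-10, 2023-02-13 through 2023-02-18, 2023-02-21 through 2023-02-22, 2023-02-25 through 2023-03-01.
Merge the second list: 2023-02-15 through 2023-03-02.
2023-02-10 through 2023-02-10 is untouched.
2023-02-13 through 2023-02-18 with B removed leaves 2023-02-13 through 2023-02-14.
2023-02-21 through 2023-02-22 lies entirely inside B → drops out.
2023-02-25 through 2023-03-01 lies entirely inside B → drops out.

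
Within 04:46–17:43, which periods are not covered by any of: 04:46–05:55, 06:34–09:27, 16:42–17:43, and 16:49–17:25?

After merging, the occupied span is 04:46–05:55, 06:34–09:27, 16:42–17:43.
Uncovered inside 04:46–17:43: 05:55–06:34, 09:27–16:42.

05:55–06:34, 09:27–16:42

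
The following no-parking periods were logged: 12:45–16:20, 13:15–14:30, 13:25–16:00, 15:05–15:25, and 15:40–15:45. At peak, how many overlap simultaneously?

At 13:25, 3 of the intervals are simultaneously active.
No point has more.

3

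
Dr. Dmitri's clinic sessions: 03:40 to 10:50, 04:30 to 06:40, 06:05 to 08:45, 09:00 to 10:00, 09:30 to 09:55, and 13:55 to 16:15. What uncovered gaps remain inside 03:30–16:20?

03:30–03:40, 10:50–13:55, 16:15–16:20

After merging, the occupied span is 03:40–10:50, 13:55–16:15.
Gaps within 03:30–16:20: 03:30–03:40, 10:50–13:55, 16:15–16:20.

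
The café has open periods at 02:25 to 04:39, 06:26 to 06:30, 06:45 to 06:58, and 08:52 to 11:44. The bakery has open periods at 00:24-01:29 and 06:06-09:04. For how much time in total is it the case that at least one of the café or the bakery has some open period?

8 h 57 min

A ∪ B = 00:24–01:29, 02:25–04:39, 06:06–11:44.
Total: 1 h 5 min + 2 h 14 min + 5 h 38 min = 8 h 57 min.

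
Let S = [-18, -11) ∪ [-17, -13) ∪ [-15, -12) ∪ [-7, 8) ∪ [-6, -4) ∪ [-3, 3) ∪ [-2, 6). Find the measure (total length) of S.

22

Merged: [-18, -11), [-7, 8).
Lengths: 7 + 15 = 22.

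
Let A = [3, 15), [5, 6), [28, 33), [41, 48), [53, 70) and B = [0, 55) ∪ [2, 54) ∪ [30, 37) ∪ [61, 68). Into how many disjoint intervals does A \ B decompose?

2

First set merges to [3, 15), [28, 33), [41, 48), [53, 70).
Second set merges to [0, 55), [61, 68).
A \ B = [55, 61), [68, 70).
That is 2 disjoint pieces.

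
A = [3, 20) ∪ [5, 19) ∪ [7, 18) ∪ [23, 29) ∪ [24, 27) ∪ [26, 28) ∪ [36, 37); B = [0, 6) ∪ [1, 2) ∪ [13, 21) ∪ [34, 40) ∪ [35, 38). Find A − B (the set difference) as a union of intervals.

First set merges to [3, 20), [23, 29), [36, 37).
Second set merges to [0, 6), [13, 21), [34, 40).
[3, 20) with B removed leaves [6, 13).
[23, 29) is untouched.
[36, 37) lies entirely inside B → drops out.

[6, 13) ∪ [23, 29)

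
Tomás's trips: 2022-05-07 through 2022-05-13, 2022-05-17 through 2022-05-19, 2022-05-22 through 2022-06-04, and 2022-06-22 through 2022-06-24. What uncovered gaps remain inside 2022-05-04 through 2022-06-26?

2022-05-04 through 2022-05-06, 2022-05-14 through 2022-05-16, 2022-05-20 through 2022-05-21, 2022-06-05 through 2022-06-21, 2022-06-25 through 2022-06-26

After merging, the occupied span is 2022-05-07 through 2022-05-13, 2022-05-17 through 2022-05-19, 2022-05-22 through 2022-06-04, 2022-06-22 through 2022-06-24.
Uncovered inside 2022-05-04 through 2022-06-26: 2022-05-04 through 2022-05-06, 2022-05-14 through 2022-05-16, 2022-05-20 through 2022-05-21, 2022-06-05 through 2022-06-21, 2022-06-25 through 2022-06-26.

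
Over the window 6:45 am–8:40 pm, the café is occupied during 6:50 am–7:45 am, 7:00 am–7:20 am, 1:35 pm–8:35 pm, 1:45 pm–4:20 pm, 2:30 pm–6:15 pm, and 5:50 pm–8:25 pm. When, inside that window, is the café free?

Covered (merged): 6:50 am–7:45 am, 1:35 pm–8:35 pm.
Uncovered inside 6:45 am–8:40 pm: 6:45 am–6:50 am, 7:45 am–1:35 pm, 8:35 pm–8:40 pm.

6:45 am–6:50 am, 7:45 am–1:35 pm, 8:35 pm–8:40 pm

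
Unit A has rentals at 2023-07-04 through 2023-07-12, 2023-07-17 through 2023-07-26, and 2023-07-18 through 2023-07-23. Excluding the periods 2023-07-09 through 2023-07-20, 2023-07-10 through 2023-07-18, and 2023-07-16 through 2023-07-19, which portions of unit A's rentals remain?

2023-07-04 through 2023-07-08, 2023-07-21 through 2023-07-26

Merge the first list: 2023-07-04 through 2023-07-12, 2023-07-17 through 2023-07-26.
Merge the second list: 2023-07-09 through 2023-07-20.
2023-07-04 through 2023-07-12 with B removed leaves 2023-07-04 through 2023-07-08.
2023-07-17 through 2023-07-26 with B removed leaves 2023-07-21 through 2023-07-26.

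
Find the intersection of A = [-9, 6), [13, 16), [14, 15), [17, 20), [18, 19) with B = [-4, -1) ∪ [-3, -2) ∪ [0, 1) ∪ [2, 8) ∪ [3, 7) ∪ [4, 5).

[-4, -1) ∪ [0, 1) ∪ [2, 6)

A, merged: [-9, 6), [13, 16), [17, 20).
B, merged: [-4, -1), [0, 1), [2, 8).
[-9, 6) ∩ B → [-4, -1), [0, 1), [2, 6).
[13, 16) meets no B interval.
[17, 20) meets no B interval.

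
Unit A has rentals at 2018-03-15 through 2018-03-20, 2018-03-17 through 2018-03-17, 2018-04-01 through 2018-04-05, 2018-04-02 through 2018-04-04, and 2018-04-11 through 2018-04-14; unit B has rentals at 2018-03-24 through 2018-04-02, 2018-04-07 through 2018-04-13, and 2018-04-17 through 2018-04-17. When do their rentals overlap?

Merge the first list: 2018-03-15 through 2018-03-20, 2018-04-01 through 2018-04-05, 2018-04-11 through 2018-04-14.
2018-03-15 through 2018-03-20: no overlap with the second set.
2018-04-01 through 2018-04-05 meets the second set on 2018-04-01 through 2018-04-02.
2018-04-11 through 2018-04-14 meets the second set on 2018-04-11 through 2018-04-13.

2018-04-01 through 2018-04-02, 2018-04-11 through 2018-04-13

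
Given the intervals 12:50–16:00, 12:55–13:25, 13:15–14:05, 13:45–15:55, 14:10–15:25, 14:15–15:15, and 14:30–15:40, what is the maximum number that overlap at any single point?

Sweep endpoints in order; track running count of active intervals.
Peak of 5 reached at 14:30.

5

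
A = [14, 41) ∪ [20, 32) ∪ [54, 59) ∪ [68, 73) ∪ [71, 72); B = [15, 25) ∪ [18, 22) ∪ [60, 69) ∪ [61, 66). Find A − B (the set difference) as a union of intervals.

A, merged: [14, 41), [54, 59), [68, 73).
B, merged: [15, 25), [60, 69).
[14, 41) minus B → [14, 15), [25, 41).
[54, 59): no B overlap → unchanged.
[68, 73) minus B → [69, 73).

[14, 15) ∪ [25, 41) ∪ [54, 59) ∪ [69, 73)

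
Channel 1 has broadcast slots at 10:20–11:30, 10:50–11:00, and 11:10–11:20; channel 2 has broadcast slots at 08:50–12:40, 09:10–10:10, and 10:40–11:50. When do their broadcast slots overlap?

10:20–11:30

A, merged: 10:20–11:30.
B, merged: 08:50–12:40.
10:20–11:30 overlaps B on 10:20–11:30.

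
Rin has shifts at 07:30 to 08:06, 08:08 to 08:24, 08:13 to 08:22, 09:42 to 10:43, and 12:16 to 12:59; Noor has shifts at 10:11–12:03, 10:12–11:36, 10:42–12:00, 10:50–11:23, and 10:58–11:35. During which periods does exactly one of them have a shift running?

First set merges to 07:30-08:06, 08:08-08:24, 09:42-10:43, 12:16-12:59.
Second set merges to 10:11-12:03.
A \ B = 07:30-08:06, 08:08-08:24, 09:42-10:11, 12:16-12:59.
B \ A = 10:43-12:03.
Union of the two gives the symmetric difference.

07:30-08:06, 08:08-08:24, 09:42-10:11, 10:43-12:03, 12:16-12:59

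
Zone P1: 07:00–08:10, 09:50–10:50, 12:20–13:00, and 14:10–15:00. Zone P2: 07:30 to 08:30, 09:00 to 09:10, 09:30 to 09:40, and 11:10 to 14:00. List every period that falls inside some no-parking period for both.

07:30–08:10, 12:20–13:00

07:00–08:10 ∩ B → 07:30–08:10.
09:50–10:50 meets no B interval.
12:20–13:00 ∩ B → 12:20–13:00.
14:10–15:00 meets no B interval.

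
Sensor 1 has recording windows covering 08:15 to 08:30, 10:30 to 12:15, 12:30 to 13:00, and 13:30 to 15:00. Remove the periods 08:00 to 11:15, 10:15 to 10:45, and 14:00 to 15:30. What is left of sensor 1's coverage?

Second set merges to 08:00–11:15, 14:00–15:30.
08:15–08:30 lies entirely inside B → drops out.
10:30–12:15 with B removed leaves 11:15–12:15.
12:30–13:00 is untouched.
13:30–15:00 with B removed leaves 13:30–14:00.

11:15–12:15, 12:30–13:00, 13:30–14:00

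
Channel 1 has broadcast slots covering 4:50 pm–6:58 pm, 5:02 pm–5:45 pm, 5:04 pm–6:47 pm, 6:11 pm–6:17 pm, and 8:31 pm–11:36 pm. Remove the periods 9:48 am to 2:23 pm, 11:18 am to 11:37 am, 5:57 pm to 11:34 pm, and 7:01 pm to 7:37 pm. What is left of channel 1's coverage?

4:50 pm–5:57 pm, 11:34 pm–11:36 pm

First set merges to 4:50 pm–6:58 pm, 8:31 pm–11:36 pm.
Second set merges to 9:48 am–2:23 pm, 5:57 pm–11:34 pm.
4:50 pm–6:58 pm minus B → 4:50 pm–5:57 pm.
8:31 pm–11:36 pm minus B → 11:34 pm–11:36 pm.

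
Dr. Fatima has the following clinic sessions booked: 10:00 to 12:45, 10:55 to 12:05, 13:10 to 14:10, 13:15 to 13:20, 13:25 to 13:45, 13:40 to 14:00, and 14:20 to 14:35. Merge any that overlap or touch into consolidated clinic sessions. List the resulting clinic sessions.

10:00–12:45, 13:10–14:10, 14:20–14:35

10:55–12:05 overlaps/touches 10:00–12:45 → extend to 10:00–12:45.
13:10–14:10 is disjoint → start new block.
13:15–13:20 overlaps/touches 13:10–14:10 → extend to 13:10–14:10.
13:25–13:45 overlaps/touches 13:10–14:10 → extend to 13:10–14:10.
13:40–14:00 overlaps/touches 13:10–14:10 → extend to 13:10–14:10.
14:20–14:35 is disjoint → start new block.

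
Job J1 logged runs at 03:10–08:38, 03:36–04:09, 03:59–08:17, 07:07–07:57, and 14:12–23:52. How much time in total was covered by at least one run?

Merged: 03:10-08:38, 14:12-23:52.
Lengths: 5 h 28 min + 9 h 40 min = 15 h 8 min.

15 h 8 min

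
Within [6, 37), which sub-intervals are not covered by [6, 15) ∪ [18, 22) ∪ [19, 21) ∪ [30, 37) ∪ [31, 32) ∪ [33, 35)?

[15, 18) ∪ [22, 30)

Covered (merged): [6, 15), [18, 22), [30, 37).
Uncovered inside [6, 37): [15, 18), [22, 30).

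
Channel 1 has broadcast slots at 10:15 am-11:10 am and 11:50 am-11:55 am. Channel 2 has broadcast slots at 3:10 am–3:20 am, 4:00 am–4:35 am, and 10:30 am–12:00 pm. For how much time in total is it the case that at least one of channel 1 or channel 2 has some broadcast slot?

2 h 30 min

A ∪ B = 3:10 am–3:20 am, 4:00 am–4:35 am, 10:15 am–12:00 pm.
Total: 10 min + 35 min + 1 h 45 min = 2 h 30 min.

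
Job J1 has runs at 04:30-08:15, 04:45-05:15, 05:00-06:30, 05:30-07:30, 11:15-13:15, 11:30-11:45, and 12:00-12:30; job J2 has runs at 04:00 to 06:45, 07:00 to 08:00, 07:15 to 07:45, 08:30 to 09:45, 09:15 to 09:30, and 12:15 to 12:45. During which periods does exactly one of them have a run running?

A, merged: 04:30–08:15, 11:15–13:15.
B, merged: 04:00–06:45, 07:00–08:00, 08:30–09:45, 12:15–12:45.
A \ B = 06:45–07:00, 08:00–08:15, 11:15–12:15, 12:45–13:15.
B \ A = 04:00–04:30, 08:30–09:45.
Union of the two gives the symmetric difference.

04:00–04:30, 06:45–07:00, 08:00–08:15, 08:30–09:45, 11:15–12:15, 12:45–13:15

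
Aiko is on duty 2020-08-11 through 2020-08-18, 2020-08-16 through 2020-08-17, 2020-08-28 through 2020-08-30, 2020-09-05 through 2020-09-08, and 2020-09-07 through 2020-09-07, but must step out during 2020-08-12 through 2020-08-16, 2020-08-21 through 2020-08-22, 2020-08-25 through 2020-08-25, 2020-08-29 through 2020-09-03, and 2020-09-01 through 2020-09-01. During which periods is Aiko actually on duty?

2020-08-11 through 2020-08-11, 2020-08-17 through 2020-08-18, 2020-08-28 through 2020-08-28, 2020-09-05 through 2020-09-08

A, merged: 2020-08-11 through 2020-08-18, 2020-08-28 through 2020-08-30, 2020-09-05 through 2020-09-08.
B, merged: 2020-08-12 through 2020-08-16, 2020-08-21 through 2020-08-22, 2020-08-25 through 2020-08-25, 2020-08-29 through 2020-09-03.
2020-08-11 through 2020-08-18 minus B → 2020-08-11 through 2020-08-11, 2020-08-17 through 2020-08-18.
2020-08-28 through 2020-08-30 minus B → 2020-08-28 through 2020-08-28.
2020-09-05 through 2020-09-08: no B overlap → unchanged.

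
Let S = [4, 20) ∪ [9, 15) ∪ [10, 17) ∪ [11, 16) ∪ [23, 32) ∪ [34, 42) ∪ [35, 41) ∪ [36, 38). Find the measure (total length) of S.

33

Merged: [4, 20), [23, 32), [34, 42).
Lengths: 16 + 9 + 8 = 33.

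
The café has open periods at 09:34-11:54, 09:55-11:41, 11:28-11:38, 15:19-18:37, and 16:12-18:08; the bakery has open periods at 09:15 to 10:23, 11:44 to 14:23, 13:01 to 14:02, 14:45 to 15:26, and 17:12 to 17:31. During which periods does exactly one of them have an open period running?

First set merges to 09:34–11:54, 15:19–18:37.
Second set merges to 09:15–10:23, 11:44–14:23, 14:45–15:26, 17:12–17:31.
A \ B = 10:23–11:44, 15:26–17:12, 17:31–18:37.
B \ A = 09:15–09:34, 11:54–14:23, 14:45–15:19.
Union of the two gives the symmetric difference.

09:15–09:34, 10:23–11:44, 11:54–14:23, 14:45–15:19, 15:26–17:12, 17:31–18:37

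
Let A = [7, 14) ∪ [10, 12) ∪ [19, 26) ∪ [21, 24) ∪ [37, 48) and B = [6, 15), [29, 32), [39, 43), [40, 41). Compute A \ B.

Merge the first list: [7, 14), [19, 26), [37, 48).
Merge the second list: [6, 15), [29, 32), [39, 43).
[7, 14) lies entirely inside B → drops out.
[19, 26) is untouched.
[37, 48) with B removed leaves [37, 39), [43, 48).

[19, 26) ∪ [37, 39) ∪ [43, 48)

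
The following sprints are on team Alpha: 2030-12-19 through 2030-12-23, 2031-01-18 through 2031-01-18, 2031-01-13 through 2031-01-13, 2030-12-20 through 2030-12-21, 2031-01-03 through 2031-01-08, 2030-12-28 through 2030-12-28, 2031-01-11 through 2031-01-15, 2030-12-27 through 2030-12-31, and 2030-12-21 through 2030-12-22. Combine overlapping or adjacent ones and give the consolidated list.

Sort by start: 2030-12-19 through 2030-12-23, 2030-12-20 through 2030-12-21, 2030-12-21 through 2030-12-22, 2030-12-27 through 2030-12-31, 2030-12-28 through 2030-12-28, 2031-01-03 through 2031-01-08, 2031-01-11 through 2031-01-15, 2031-01-13 through 2031-01-13, 2031-01-18 through 2031-01-18.
2030-12-20 through 2030-12-21 overlaps/touches 2030-12-19 through 2030-12-23 → extend to 2030-12-19 through 2030-12-23.
2030-12-21 through 2030-12-22 overlaps/touches 2030-12-19 through 2030-12-23 → extend to 2030-12-19 through 2030-12-23.
2030-12-27 through 2030-12-31 is disjoint → start new block.
2030-12-28 through 2030-12-28 overlaps/touches 2030-12-27 through 2030-12-31 → extend to 2030-12-27 through 2030-12-31.
2031-01-03 through 2031-01-08 is disjoint → start new block.
2031-01-11 through 2031-01-15 is disjoint → start new block.
2031-01-13 through 2031-01-13 overlaps/touches 2031-01-11 through 2031-01-15 → extend to 2031-01-11 through 2031-01-15.
2031-01-18 through 2031-01-18 is disjoint → start new block.

2030-12-19 through 2030-12-23, 2030-12-27 through 2030-12-31, 2031-01-03 through 2031-01-08, 2031-01-11 through 2031-01-15, 2031-01-18 through 2031-01-18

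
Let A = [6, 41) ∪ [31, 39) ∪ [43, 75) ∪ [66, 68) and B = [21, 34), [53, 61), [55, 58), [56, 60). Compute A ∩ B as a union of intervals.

[21, 34) ∪ [53, 61)

Merge the first list: [6, 41), [43, 75).
Merge the second list: [21, 34), [53, 61).
[6, 41) meets the second set on [21, 34).
[43, 75) meets the second set on [53, 61).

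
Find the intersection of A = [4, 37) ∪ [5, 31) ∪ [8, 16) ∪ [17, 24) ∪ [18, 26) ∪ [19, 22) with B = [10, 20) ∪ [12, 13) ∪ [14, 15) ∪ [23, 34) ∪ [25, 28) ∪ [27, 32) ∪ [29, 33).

[10, 20) ∪ [23, 34)

First set merges to [4, 37).
Second set merges to [10, 20), [23, 34).
[4, 37) ∩ B → [10, 20), [23, 34).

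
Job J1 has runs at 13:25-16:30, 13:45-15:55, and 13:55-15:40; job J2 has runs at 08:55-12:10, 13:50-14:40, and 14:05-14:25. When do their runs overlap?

A, merged: 13:25-16:30.
B, merged: 08:55-12:10, 13:50-14:40.
13:25-16:30 meets the second set on 13:50-14:40.

13:50-14:40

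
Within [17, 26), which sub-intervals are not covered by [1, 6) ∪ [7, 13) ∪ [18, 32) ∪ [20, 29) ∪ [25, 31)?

[17, 18)

Covered (merged): [1, 6), [7, 13), [18, 32).
Gaps within [17, 26): [17, 18).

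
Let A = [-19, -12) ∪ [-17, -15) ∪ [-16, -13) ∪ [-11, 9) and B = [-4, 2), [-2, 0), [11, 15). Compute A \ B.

[-19, -12) ∪ [-11, -4) ∪ [2, 9)

Merge the first list: [-19, -12), [-11, 9).
Merge the second list: [-4, 2), [11, 15).
[-19, -12): no B overlap → unchanged.
[-11, 9) minus B → [-11, -4), [2, 9).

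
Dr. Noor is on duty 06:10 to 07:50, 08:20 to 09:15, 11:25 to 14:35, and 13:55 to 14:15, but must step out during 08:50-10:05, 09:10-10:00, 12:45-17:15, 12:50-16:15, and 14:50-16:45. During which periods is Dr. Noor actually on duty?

06:10–07:50, 08:20–08:50, 11:25–12:45

First set merges to 06:10–07:50, 08:20–09:15, 11:25–14:35.
Second set merges to 08:50–10:05, 12:45–17:15.
06:10–07:50 is untouched.
08:20–09:15 with B removed leaves 08:20–08:50.
11:25–14:35 with B removed leaves 11:25–12:45.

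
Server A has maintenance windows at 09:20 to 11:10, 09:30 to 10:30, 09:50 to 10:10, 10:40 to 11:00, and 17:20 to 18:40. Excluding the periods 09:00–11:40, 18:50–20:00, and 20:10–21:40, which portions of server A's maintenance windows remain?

17:20-18:40

A, merged: 09:20-11:10, 17:20-18:40.
09:20-11:10: entirely removed.
17:20-18:40: nothing removed.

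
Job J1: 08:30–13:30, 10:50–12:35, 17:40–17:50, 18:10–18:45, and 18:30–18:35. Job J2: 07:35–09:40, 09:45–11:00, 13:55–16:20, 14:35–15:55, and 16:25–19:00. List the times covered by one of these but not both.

07:35-08:30, 09:40-09:45, 11:00-13:30, 13:55-16:20, 16:25-17:40, 17:50-18:10, 18:45-19:00

A, merged: 08:30-13:30, 17:40-17:50, 18:10-18:45.
B, merged: 07:35-09:40, 09:45-11:00, 13:55-16:20, 16:25-19:00.
A \ B = 09:40-09:45, 11:00-13:30.
B \ A = 07:35-08:30, 13:55-16:20, 16:25-17:40, 17:50-18:10, 18:45-19:00.
Union of the two gives the symmetric difference.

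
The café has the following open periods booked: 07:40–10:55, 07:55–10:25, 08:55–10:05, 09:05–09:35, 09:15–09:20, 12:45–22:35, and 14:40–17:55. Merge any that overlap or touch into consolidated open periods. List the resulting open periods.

07:40-10:55, 12:45-22:35

07:55-10:25 overlaps/touches 07:40-10:55 → extend to 07:40-10:55.
08:55-10:05 overlaps/touches 07:40-10:55 → extend to 07:40-10:55.
09:05-09:35 overlaps/touches 07:40-10:55 → extend to 07:40-10:55.
09:15-09:20 overlaps/touches 07:40-10:55 → extend to 07:40-10:55.
12:45-22:35 is disjoint → start new block.
14:40-17:55 overlaps/touches 12:45-22:35 → extend to 12:45-22:35.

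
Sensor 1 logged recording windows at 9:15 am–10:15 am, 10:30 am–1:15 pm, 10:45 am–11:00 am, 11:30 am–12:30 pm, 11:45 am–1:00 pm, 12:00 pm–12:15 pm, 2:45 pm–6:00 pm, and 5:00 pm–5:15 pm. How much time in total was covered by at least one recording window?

Merged: 9:15 am–10:15 am, 10:30 am–1:15 pm, 2:45 pm–6:00 pm.
Lengths: 1 h + 2 h 45 min + 3 h 15 min = 7 h.

7 h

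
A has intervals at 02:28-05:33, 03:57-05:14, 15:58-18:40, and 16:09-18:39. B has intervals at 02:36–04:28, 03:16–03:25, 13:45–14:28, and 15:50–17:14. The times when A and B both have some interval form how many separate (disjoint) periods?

A, merged: 02:28–05:33, 15:58–18:40.
B, merged: 02:36–04:28, 13:45–14:28, 15:50–17:14.
A ∩ B = 02:36–04:28, 15:58–17:14.
That is 2 disjoint pieces.

2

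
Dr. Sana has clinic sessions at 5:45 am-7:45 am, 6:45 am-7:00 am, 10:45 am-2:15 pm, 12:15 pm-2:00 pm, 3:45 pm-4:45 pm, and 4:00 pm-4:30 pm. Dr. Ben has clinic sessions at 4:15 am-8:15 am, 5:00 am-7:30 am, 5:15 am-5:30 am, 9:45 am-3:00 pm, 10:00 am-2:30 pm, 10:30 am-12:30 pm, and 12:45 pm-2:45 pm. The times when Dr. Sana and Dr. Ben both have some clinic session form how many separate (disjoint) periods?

2

Merge the first list: 5:45 am–7:45 am, 10:45 am–2:15 pm, 3:45 pm–4:45 pm.
Merge the second list: 4:15 am–8:15 am, 9:45 am–3:00 pm.
A ∩ B = 5:45 am–7:45 am, 10:45 am–2:15 pm.
That is 2 disjoint pieces.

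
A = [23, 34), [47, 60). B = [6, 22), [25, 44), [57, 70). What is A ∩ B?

[25, 34) ∪ [57, 60)

[23, 34) overlaps B on [25, 34).
[47, 60) overlaps B on [57, 60).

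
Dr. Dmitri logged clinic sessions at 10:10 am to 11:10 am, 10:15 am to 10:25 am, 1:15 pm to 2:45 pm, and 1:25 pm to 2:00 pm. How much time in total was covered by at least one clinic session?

2 h 30 min

Merged: 10:10 am–11:10 am, 1:15 pm–2:45 pm.
Lengths: 1 h + 1 h 30 min = 2 h 30 min.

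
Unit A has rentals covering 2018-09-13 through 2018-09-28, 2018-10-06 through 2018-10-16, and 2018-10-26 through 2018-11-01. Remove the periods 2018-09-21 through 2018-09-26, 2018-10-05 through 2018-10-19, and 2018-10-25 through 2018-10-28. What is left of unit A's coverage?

2018-09-13 through 2018-09-20, 2018-09-27 through 2018-09-28, 2018-10-29 through 2018-11-01

2018-09-13 through 2018-09-28 minus B → 2018-09-13 through 2018-09-20, 2018-09-27 through 2018-09-28.
2018-10-06 through 2018-10-16: fully covered by B → removed.
2018-10-26 through 2018-11-01 minus B → 2018-10-29 through 2018-11-01.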